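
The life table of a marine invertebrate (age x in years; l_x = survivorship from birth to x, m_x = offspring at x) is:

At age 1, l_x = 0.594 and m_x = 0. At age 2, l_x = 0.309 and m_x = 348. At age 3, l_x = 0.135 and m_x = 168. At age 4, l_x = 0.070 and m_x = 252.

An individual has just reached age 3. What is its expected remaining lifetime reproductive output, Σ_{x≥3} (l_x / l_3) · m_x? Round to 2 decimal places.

298.67

l_3 = 0.135. Conditional survival from age 3 to x is l_x / l_3.
  x=3: (0.135/0.135) × 168 = 168.0000
  x=4: (0.070/0.135) × 252 = 130.6667
Sum = 168.0000 + 130.6667 = 298.6667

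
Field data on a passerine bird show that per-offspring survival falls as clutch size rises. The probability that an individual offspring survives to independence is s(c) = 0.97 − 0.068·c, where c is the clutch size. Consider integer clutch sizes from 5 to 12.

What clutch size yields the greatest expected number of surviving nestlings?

7

Expected surviving nestlings = c × s(c):
  c=5: 5 × 0.630 = 3.150
  c=6: 6 × 0.562 = 3.372
  c=7: 7 × 0.494 = 3.458
  c=8: 8 × 0.426 = 3.408
  c=9: 9 × 0.358 = 3.222
  c=10: 10 × 0.290 = 2.900
  c=11: 11 × 0.222 = 2.442
  c=12: 12 × 0.154 = 1.848
Maximum at c = 7 (3.458 surviving nestlings).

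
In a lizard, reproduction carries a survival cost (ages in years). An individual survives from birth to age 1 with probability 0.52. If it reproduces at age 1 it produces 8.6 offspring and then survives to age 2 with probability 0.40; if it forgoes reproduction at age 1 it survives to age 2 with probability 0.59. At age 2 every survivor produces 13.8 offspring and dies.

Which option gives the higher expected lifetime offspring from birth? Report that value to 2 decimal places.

breed at age 1: R₀ = 0.52 × (8.6 + 0.40 × 13.8) = 0.52 × 14.1200 = 7.3424
delay to age 2: R₀ = 0.52 × (0.59 × 13.8) = 0.52 × 8.1420 = 4.2338
Higher: breed at age 1 (7.3424).

7.34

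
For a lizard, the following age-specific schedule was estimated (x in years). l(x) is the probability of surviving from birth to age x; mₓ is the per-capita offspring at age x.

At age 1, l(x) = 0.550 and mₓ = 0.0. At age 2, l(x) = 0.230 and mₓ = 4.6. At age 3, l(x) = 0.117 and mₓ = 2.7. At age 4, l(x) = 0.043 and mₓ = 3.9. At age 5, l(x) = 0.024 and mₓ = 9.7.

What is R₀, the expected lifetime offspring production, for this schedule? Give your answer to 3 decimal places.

R₀ = Σ l(x) mₓ:
  age 1: 0.550 × 0.0 = 0.0000
  age 2: 0.230 × 4.6 = 1.0580
  age 3: 0.117 × 2.7 = 0.3159
  age 4: 0.043 × 3.9 = 0.1677
  age 5: 0.024 × 9.7 = 0.2328
R₀ = 0.0000 + 1.0580 + 0.3159 + 0.1677 + 0.2328 = 1.7744

1.774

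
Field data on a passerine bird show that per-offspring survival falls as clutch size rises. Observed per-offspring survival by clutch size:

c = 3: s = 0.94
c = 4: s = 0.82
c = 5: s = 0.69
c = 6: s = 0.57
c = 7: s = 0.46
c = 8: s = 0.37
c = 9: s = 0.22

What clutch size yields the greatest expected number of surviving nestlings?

5

Expected surviving nestlings = c × s(c):
  c=3: 3 × 0.94 = 2.820
  c=4: 4 × 0.82 = 3.280
  c=5: 5 × 0.69 = 3.450
  c=6: 6 × 0.57 = 3.420
  c=7: 7 × 0.46 = 3.220
  c=8: 8 × 0.37 = 2.960
  c=9: 9 × 0.22 = 1.980
Maximum at c = 5 (3.450 surviving nestlings).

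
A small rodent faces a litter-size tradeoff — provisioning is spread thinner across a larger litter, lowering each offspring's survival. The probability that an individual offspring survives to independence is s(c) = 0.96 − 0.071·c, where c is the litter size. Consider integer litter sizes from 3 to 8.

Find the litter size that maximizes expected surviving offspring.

7

Expected surviving offspring = c × s(c):
  c=3: 3 × 0.747 = 2.241
  c=4: 4 × 0.676 = 2.704
  c=5: 5 × 0.605 = 3.025
  c=6: 6 × 0.534 = 3.204
  c=7: 7 × 0.463 = 3.241
  c=8: 8 × 0.392 = 3.136
Maximum at c = 7 (3.241 surviving offspring).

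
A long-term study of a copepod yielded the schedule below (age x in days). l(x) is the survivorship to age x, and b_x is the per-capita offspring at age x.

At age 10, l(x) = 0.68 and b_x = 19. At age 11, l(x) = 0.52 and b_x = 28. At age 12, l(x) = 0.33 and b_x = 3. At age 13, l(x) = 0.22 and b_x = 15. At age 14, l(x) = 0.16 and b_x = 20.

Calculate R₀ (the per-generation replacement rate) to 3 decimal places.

34.970

R₀ = Σ l(x) b_x:
  age 10: 0.68 × 19 = 12.9200
  age 11: 0.52 × 28 = 14.5600
  age 12: 0.33 × 3 = 0.9900
  age 13: 0.22 × 15 = 3.3000
  age 14: 0.16 × 20 = 3.2000
R₀ = 12.9200 + 14.5600 + 0.9900 + 3.3000 + 3.2000 = 34.9700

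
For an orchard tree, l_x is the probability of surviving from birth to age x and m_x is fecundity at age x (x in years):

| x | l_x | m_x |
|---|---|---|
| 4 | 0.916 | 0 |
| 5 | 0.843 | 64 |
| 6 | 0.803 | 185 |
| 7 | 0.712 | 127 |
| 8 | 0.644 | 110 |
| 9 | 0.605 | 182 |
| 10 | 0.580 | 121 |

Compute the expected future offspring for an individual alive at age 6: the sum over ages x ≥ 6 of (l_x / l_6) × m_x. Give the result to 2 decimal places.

l_6 = 0.803. Conditional survival from age 6 to x is l_x / l_6.
  x=6: (0.803/0.803) × 185 = 185.0000
  x=7: (0.712/0.803) × 127 = 112.6077
  x=8: (0.644/0.803) × 110 = 88.2192
  x=9: (0.605/0.803) × 182 = 137.1233
  x=10: (0.580/0.803) × 121 = 87.3973
Sum = 185.0000 + 112.6077 + 88.2192 + 137.1233 + 87.3973 = 610.3474

610.35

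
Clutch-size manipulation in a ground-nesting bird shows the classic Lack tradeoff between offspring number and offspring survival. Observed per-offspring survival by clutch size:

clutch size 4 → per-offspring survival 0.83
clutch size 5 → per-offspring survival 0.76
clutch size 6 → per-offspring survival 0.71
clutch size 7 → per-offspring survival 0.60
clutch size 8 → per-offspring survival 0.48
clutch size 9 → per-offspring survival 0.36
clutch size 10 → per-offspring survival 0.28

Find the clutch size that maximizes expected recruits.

Expected recruits = c × s(c):
  c=4: 4 × 0.83 = 3.320
  c=5: 5 × 0.76 = 3.800
  c=6: 6 × 0.71 = 4.260
  c=7: 7 × 0.60 = 4.200
  c=8: 8 × 0.48 = 3.840
  c=9: 9 × 0.36 = 3.240
  c=10: 10 × 0.28 = 2.800
Maximum at c = 6 (4.260 recruits).

6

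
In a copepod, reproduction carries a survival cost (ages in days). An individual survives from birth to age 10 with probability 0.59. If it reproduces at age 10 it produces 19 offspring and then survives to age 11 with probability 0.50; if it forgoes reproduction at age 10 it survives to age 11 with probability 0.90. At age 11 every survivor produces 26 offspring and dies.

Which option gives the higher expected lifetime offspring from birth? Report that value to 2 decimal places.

breed at age 10: R₀ = 0.59 × (19 + 0.50 × 26) = 0.59 × 32.0000 = 18.8800
delay to age 11: R₀ = 0.59 × (0.90 × 26) = 0.59 × 23.4000 = 13.8060
Higher: breed at age 10 (18.8800).

18.88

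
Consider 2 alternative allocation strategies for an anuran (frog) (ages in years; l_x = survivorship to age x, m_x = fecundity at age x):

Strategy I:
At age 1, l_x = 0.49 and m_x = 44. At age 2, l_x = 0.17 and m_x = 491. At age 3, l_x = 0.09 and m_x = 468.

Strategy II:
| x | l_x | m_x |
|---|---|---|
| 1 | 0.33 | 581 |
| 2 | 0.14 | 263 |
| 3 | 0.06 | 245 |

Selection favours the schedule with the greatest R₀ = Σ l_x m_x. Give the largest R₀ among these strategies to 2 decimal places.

Strategy I: R₀ = 0.49×44 + 0.17×491 + 0.09×468 = 147.1500
Strategy II: R₀ = 0.33×581 + 0.14×263 + 0.06×245 = 243.2500
Highest R₀: strategy II with 243.2500.

243.25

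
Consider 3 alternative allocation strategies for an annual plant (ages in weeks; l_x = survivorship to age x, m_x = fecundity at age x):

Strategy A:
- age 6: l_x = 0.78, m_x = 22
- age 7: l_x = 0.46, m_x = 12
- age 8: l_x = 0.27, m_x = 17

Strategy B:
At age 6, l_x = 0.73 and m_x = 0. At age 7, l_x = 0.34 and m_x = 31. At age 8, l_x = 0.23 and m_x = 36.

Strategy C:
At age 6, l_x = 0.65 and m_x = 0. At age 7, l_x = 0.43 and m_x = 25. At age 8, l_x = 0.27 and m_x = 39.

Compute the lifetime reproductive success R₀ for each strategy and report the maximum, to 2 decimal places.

Strategy A: R₀ = 0.78×22 + 0.46×12 + 0.27×17 = 27.2700
Strategy B: R₀ = 0.73×0 + 0.34×31 + 0.23×36 = 18.8200
Strategy C: R₀ = 0.65×0 + 0.43×25 + 0.27×39 = 21.2800
Highest R₀: strategy A with 27.2700.

27.27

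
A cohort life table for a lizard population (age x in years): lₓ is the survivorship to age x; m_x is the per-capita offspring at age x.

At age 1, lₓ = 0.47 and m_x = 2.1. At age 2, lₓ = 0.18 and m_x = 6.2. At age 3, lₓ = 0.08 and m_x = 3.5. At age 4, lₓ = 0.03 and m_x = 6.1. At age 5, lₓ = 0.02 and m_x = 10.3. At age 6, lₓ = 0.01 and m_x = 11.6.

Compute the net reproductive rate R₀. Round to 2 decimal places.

2.89

R₀ = Σ lₓ m_x:
  age 1: 0.47 × 2.1 = 0.9870
  age 2: 0.18 × 6.2 = 1.1160
  age 3: 0.08 × 3.5 = 0.2800
  age 4: 0.03 × 6.1 = 0.1830
  age 5: 0.02 × 10.3 = 0.2060
  age 6: 0.01 × 11.6 = 0.1160
R₀ = 0.9870 + 1.1160 + 0.2800 + 0.1830 + 0.2060 + 0.1160 = 2.8880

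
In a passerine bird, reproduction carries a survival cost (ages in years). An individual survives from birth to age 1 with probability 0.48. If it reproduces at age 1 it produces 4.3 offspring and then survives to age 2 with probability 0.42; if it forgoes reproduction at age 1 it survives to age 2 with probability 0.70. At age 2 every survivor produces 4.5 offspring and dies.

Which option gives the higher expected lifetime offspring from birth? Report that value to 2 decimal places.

2.97

breed at age 1: R₀ = 0.48 × (4.3 + 0.42 × 4.5) = 0.48 × 6.1900 = 2.9712
delay to age 2: R₀ = 0.48 × (0.70 × 4.5) = 0.48 × 3.1500 = 1.5120
Higher: breed at age 1 (2.9712).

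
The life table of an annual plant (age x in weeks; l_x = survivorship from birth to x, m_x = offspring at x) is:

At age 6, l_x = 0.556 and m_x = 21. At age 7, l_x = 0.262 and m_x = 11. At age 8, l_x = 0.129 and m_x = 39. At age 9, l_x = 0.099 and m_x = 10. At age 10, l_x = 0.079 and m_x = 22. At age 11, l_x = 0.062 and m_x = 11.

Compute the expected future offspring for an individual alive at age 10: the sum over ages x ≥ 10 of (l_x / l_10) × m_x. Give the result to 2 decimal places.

l_10 = 0.079. Conditional survival from age 10 to x is l_x / l_10.
  x=10: (0.079/0.079) × 22 = 22.0000
  x=11: (0.062/0.079) × 11 = 8.6329
Sum = 22.0000 + 8.6329 = 30.6329

30.63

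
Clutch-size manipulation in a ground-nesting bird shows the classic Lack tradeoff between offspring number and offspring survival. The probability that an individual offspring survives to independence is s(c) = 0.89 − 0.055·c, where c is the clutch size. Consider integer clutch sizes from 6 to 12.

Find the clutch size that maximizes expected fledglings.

8

Expected fledglings = c × s(c):
  c=6: 6 × 0.560 = 3.360
  c=7: 7 × 0.505 = 3.535
  c=8: 8 × 0.450 = 3.600
  c=9: 9 × 0.395 = 3.555
  c=10: 10 × 0.340 = 3.400
  c=11: 11 × 0.285 = 3.135
  c=12: 12 × 0.230 = 2.760
Maximum at c = 8 (3.600 fledglings).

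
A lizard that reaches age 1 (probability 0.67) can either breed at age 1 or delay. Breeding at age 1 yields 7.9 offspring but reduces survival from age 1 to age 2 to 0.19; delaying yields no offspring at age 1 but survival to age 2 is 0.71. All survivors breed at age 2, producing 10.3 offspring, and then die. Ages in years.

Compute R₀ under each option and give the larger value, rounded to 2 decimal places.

6.60

breed at age 1: R₀ = 0.67 × (7.9 + 0.19 × 10.3) = 0.67 × 9.8570 = 6.6042
delay to age 2: R₀ = 0.67 × (0.71 × 10.3) = 0.67 × 7.3130 = 4.8997
Higher: breed at age 1 (6.6042).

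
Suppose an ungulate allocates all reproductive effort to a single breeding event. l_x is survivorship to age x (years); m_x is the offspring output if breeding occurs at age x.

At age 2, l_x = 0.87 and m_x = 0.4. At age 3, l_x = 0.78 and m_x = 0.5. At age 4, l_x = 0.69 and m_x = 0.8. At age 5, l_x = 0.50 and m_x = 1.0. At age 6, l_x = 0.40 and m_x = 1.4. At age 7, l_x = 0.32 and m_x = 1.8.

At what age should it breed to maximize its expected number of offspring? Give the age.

7

Expected offspring if breeding at age x = l_x × m_x:
  age 2: 0.87 × 0.4 = 0.348
  age 3: 0.78 × 0.5 = 0.390
  age 4: 0.69 × 0.8 = 0.552
  age 5: 0.50 × 1.0 = 0.500
  age 6: 0.40 × 1.4 = 0.560
  age 7: 0.32 × 1.8 = 0.576
Maximum at age 7 (0.576).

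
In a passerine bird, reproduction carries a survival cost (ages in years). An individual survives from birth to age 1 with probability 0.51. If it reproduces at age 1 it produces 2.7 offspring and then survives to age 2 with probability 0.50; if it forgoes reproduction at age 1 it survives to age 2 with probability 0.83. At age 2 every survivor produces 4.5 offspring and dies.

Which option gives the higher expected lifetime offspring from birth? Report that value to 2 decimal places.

2.52

breed at age 1: R₀ = 0.51 × (2.7 + 0.50 × 4.5) = 0.51 × 4.9500 = 2.5245
delay to age 2: R₀ = 0.51 × (0.83 × 4.5) = 0.51 × 3.7350 = 1.9048
Higher: breed at age 1 (2.5245).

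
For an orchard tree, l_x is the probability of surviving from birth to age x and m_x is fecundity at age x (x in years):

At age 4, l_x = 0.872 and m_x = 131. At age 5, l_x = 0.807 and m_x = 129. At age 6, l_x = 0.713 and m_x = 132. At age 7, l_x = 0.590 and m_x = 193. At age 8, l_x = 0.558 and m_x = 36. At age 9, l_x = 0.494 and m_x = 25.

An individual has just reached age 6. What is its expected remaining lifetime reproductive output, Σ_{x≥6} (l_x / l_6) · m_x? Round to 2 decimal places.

337.20

l_6 = 0.713. Conditional survival from age 6 to x is l_x / l_6.
  x=6: (0.713/0.713) × 132 = 132.0000
  x=7: (0.590/0.713) × 193 = 159.7055
  x=8: (0.558/0.713) × 36 = 28.1739
  x=9: (0.494/0.713) × 25 = 17.3212
Sum = 132.0000 + 159.7055 + 28.1739 + 17.3212 = 337.2006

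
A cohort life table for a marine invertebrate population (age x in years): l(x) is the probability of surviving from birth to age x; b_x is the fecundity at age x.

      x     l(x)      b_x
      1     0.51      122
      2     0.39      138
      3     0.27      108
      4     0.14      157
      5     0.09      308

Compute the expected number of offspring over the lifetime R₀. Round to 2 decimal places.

R₀ = Σ l(x) b_x:
  age 1: 0.51 × 122 = 62.2200
  age 2: 0.39 × 138 = 53.8200
  age 3: 0.27 × 108 = 29.1600
  age 4: 0.14 × 157 = 21.9800
  age 5: 0.09 × 308 = 27.7200
R₀ = 62.2200 + 53.8200 + 29.1600 + 21.9800 + 27.7200 = 194.9000

194.90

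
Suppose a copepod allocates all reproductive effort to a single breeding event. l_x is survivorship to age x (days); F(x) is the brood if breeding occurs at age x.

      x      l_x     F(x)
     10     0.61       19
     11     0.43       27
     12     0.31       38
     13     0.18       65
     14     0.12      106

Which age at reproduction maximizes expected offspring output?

14

Expected offspring if breeding at age x = l_x × F(x):
  age 10: 0.61 × 19 = 11.590
  age 11: 0.43 × 27 = 11.610
  age 12: 0.31 × 38 = 11.780
  age 13: 0.18 × 65 = 11.700
  age 14: 0.12 × 106 = 12.720
Maximum at age 14 (12.720).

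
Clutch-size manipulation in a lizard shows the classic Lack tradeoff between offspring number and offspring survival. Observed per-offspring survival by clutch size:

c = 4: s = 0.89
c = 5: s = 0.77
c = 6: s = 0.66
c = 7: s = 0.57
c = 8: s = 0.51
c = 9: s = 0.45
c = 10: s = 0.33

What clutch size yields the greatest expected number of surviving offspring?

8

Expected surviving offspring = c × s(c):
  c=4: 4 × 0.89 = 3.560
  c=5: 5 × 0.77 = 3.850
  c=6: 6 × 0.66 = 3.960
  c=7: 7 × 0.57 = 3.990
  c=8: 8 × 0.51 = 4.080
  c=9: 9 × 0.45 = 4.050
  c=10: 10 × 0.33 = 3.300
Maximum at c = 8 (4.080 surviving offspring).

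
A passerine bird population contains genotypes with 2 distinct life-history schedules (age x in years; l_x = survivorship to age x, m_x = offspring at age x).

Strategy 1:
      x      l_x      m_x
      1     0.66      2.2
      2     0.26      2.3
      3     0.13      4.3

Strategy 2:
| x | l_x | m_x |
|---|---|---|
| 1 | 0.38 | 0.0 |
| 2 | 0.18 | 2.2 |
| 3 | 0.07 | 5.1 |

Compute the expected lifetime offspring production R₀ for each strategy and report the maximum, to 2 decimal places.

2.61

Strategy 1: R₀ = 0.66×2.2 + 0.26×2.3 + 0.13×4.3 = 2.6090
Strategy 2: R₀ = 0.38×0.0 + 0.18×2.2 + 0.07×5.1 = 0.7530
Highest R₀: strategy 1 with 2.6090.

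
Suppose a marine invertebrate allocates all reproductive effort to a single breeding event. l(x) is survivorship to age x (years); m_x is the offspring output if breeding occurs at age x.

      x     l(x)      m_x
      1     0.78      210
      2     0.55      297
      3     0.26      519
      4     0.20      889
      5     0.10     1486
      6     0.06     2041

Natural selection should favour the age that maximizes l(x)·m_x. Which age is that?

Expected offspring if breeding at age x = l(x) × m_x:
  age 1: 0.78 × 210 = 163.800
  age 2: 0.55 × 297 = 163.350
  age 3: 0.26 × 519 = 134.940
  age 4: 0.20 × 889 = 177.800
  age 5: 0.10 × 1486 = 148.600
  age 6: 0.06 × 2041 = 122.460
Maximum at age 4 (177.800).

4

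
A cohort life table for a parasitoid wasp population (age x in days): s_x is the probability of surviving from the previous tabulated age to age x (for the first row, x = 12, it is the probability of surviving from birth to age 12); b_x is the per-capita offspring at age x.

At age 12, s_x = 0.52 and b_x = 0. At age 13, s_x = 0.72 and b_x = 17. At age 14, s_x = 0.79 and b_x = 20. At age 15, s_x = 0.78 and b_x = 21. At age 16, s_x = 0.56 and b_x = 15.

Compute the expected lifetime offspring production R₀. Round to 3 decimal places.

19.063

Survivorship from birth: l_x = s_12·s_13·…·s_x.
  l_12 = 0.52000
  l_13 = 0.37440
  l_14 = 0.29578
  l_15 = 0.23071
  l_16 = 0.12919
R₀ = Σ l_x b_x:
  age 12: 0.52000 × 0 = 0.0000
  age 13: 0.37440 × 17 = 6.3648
  age 14: 0.29578 × 20 = 5.9156
  age 15: 0.23071 × 21 = 4.8449
  age 16: 0.12919 × 15 = 1.9379
R₀ = 0.0000 + 6.3648 + 5.9156 + 4.8449 + 1.9379 = 19.0632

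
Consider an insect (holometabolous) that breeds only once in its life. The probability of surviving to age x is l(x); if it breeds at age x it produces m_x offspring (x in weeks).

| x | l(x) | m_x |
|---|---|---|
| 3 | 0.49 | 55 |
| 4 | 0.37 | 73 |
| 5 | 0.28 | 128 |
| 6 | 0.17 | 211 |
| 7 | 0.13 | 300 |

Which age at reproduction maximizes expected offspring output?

7

Expected offspring if breeding at age x = l(x) × m_x:
  age 3: 0.49 × 55 = 26.950
  age 4: 0.37 × 73 = 27.010
  age 5: 0.28 × 128 = 35.840
  age 6: 0.17 × 211 = 35.870
  age 7: 0.13 × 300 = 39.000
Maximum at age 7 (39.000).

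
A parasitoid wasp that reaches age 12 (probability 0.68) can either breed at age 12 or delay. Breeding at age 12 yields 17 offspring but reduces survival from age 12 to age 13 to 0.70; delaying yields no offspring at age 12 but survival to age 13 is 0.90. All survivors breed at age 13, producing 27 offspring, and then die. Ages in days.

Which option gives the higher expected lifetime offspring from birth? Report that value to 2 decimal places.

breed at age 12: R₀ = 0.68 × (17 + 0.70 × 27) = 0.68 × 35.9000 = 24.4120
delay to age 13: R₀ = 0.68 × (0.90 × 27) = 0.68 × 24.3000 = 16.5240
Higher: breed at age 12 (24.4120).

24.41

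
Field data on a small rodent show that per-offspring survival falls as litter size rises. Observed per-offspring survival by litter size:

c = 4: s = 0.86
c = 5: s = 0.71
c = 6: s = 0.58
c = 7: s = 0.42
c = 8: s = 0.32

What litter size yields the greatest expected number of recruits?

5

Expected recruits = c × s(c):
  c=4: 4 × 0.86 = 3.440
  c=5: 5 × 0.71 = 3.550
  c=6: 6 × 0.58 = 3.480
  c=7: 7 × 0.42 = 2.940
  c=8: 8 × 0.32 = 2.560
Maximum at c = 5 (3.550 recruits).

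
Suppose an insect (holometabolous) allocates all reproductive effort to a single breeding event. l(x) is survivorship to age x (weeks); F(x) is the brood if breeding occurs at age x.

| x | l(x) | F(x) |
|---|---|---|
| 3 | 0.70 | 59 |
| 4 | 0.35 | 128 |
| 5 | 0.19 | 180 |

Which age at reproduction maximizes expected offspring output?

4

Expected offspring if breeding at age x = l(x) × F(x):
  age 3: 0.70 × 59 = 41.300
  age 4: 0.35 × 128 = 44.800
  age 5: 0.19 × 180 = 34.200
Maximum at age 4 (44.800).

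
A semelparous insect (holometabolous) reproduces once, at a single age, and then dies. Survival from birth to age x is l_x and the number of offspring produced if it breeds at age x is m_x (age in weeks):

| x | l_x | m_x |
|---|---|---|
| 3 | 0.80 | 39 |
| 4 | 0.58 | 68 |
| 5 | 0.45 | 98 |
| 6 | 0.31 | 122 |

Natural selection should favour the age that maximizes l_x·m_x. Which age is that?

Expected offspring if breeding at age x = l_x × m_x:
  age 3: 0.80 × 39 = 31.200
  age 4: 0.58 × 68 = 39.440
  age 5: 0.45 × 98 = 44.100
  age 6: 0.31 × 122 = 37.820
Maximum at age 5 (44.100).

5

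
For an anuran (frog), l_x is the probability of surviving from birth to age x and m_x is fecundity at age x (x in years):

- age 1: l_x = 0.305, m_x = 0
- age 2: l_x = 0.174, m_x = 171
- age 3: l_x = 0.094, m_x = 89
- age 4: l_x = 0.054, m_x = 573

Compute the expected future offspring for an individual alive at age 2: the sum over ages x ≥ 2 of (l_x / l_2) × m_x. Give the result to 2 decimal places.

396.91

l_2 = 0.174. Conditional survival from age 2 to x is l_x / l_2.
  x=2: (0.174/0.174) × 171 = 171.0000
  x=3: (0.094/0.174) × 89 = 48.0805
  x=4: (0.054/0.174) × 573 = 177.8276
Sum = 171.0000 + 48.0805 + 177.8276 = 396.9080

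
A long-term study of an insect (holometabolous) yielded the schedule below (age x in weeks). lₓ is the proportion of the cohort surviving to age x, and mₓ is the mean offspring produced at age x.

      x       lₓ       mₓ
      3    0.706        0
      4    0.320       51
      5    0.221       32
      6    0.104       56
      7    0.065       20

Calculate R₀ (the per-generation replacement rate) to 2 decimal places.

R₀ = Σ lₓ mₓ:
  age 3: 0.706 × 0 = 0.0000
  age 4: 0.320 × 51 = 16.3200
  age 5: 0.221 × 32 = 7.0720
  age 6: 0.104 × 56 = 5.8240
  age 7: 0.065 × 20 = 1.3000
R₀ = 0.0000 + 16.3200 + 7.0720 + 5.8240 + 1.3000 = 30.5160

30.52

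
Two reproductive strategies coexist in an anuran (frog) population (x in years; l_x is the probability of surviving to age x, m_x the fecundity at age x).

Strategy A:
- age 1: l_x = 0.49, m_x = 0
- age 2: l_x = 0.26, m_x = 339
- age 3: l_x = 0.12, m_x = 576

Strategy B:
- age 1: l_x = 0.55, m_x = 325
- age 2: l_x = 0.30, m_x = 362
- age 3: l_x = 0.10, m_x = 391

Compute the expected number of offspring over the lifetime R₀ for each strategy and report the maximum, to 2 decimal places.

326.45

Strategy A: R₀ = 0.49×0 + 0.26×339 + 0.12×576 = 157.2600
Strategy B: R₀ = 0.55×325 + 0.30×362 + 0.10×391 = 326.4500
Highest R₀: strategy B with 326.4500.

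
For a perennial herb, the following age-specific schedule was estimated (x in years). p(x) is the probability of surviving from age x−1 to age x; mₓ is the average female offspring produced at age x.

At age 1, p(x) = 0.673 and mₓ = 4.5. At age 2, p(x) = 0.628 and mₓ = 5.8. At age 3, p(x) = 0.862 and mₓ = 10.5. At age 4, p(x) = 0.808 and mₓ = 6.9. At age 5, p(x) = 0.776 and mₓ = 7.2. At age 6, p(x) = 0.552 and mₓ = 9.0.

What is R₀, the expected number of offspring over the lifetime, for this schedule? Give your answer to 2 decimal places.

Survivorship from birth: l_x = p_1·p_2·…·p_x.
  l_1 = 0.67300
  l_2 = 0.42264
  l_3 = 0.36432
  l_4 = 0.29437
  l_5 = 0.22843
  l_6 = 0.12609
R₀ = Σ l_x mₓ:
  age 1: 0.67300 × 4.5 = 3.0285
  age 2: 0.42264 × 5.8 = 2.4513
  age 3: 0.36432 × 10.5 = 3.8254
  age 4: 0.29437 × 6.9 = 2.0312
  age 5: 0.22843 × 7.2 = 1.6447
  age 6: 0.12609 × 9.0 = 1.1348
R₀ = 3.0285 + 2.4513 + 3.8254 + 2.0312 + 1.6447 + 1.1348 = 14.1158

14.12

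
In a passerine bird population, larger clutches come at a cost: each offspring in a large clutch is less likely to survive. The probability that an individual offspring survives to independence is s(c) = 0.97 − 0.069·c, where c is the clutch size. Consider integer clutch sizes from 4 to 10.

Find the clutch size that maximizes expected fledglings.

7

Expected fledglings = c × s(c):
  c=4: 4 × 0.694 = 2.776
  c=5: 5 × 0.625 = 3.125
  c=6: 6 × 0.556 = 3.336
  c=7: 7 × 0.487 = 3.409
  c=8: 8 × 0.418 = 3.344
  c=9: 9 × 0.349 = 3.141
  c=10: 10 × 0.280 = 2.800
Maximum at c = 7 (3.409 fledglings).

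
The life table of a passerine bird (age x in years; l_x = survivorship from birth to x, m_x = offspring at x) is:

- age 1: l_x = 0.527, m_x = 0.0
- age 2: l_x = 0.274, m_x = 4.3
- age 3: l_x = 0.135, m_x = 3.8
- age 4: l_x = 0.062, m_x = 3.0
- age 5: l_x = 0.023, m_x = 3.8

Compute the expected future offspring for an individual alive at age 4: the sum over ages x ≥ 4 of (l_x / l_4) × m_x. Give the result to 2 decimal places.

4.41

l_4 = 0.062. Conditional survival from age 4 to x is l_x / l_4.
  x=4: (0.062/0.062) × 3.0 = 3.0000
  x=5: (0.023/0.062) × 3.8 = 1.4097
Sum = 3.0000 + 1.4097 = 4.4097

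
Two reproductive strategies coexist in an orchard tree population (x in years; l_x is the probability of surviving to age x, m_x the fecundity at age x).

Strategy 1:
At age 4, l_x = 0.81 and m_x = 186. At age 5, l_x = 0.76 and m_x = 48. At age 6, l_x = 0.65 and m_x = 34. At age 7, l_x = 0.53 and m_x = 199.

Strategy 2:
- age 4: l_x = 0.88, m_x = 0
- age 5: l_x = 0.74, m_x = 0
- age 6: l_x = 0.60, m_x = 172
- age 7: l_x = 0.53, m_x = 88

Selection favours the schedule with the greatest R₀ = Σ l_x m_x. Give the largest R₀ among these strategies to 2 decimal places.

314.71

Strategy 1: R₀ = 0.81×186 + 0.76×48 + 0.65×34 + 0.53×199 = 314.7100
Strategy 2: R₀ = 0.88×0 + 0.74×0 + 0.60×172 + 0.53×88 = 149.8400
Highest R₀: strategy 1 with 314.7100.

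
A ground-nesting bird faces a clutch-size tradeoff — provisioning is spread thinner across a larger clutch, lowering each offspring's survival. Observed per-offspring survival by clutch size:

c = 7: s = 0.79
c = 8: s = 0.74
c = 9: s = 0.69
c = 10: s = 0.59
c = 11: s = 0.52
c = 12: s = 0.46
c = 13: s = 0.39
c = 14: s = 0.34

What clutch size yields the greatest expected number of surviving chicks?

Expected surviving chicks = c × s(c):
  c=7: 7 × 0.79 = 5.530
  c=8: 8 × 0.74 = 5.920
  c=9: 9 × 0.69 = 6.210
  c=10: 10 × 0.59 = 5.900
  c=11: 11 × 0.52 = 5.720
  c=12: 12 × 0.46 = 5.520
  c=13: 13 × 0.39 = 5.070
  c=14: 14 × 0.34 = 4.760
Maximum at c = 9 (6.210 surviving chicks).

9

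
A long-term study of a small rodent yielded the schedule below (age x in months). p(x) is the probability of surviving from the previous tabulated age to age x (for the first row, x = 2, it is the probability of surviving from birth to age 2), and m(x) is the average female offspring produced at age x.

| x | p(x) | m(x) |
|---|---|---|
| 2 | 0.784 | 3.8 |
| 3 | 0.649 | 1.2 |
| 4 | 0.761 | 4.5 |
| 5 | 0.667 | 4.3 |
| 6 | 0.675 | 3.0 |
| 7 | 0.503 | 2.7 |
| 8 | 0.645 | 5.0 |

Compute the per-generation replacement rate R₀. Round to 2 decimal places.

Survivorship from birth: l_x = p_2·p_3·…·p_x.
  l_2 = 0.78400
  l_3 = 0.50882
  l_4 = 0.38721
  l_5 = 0.25827
  l_6 = 0.17433
  l_7 = 0.08769
  l_8 = 0.05656
R₀ = Σ l_x m(x):
  age 2: 0.78400 × 3.8 = 2.9792
  age 3: 0.50882 × 1.2 = 0.6106
  age 4: 0.38721 × 4.5 = 1.7424
  age 5: 0.25827 × 4.3 = 1.1106
  age 6: 0.17433 × 3.0 = 0.5230
  age 7: 0.08769 × 2.7 = 0.2368
  age 8: 0.05656 × 5.0 = 0.2828
R₀ = 2.9792 + 0.6106 + 1.7424 + 1.1106 + 0.5230 + 0.2368 + 0.2828 = 7.4853

7.49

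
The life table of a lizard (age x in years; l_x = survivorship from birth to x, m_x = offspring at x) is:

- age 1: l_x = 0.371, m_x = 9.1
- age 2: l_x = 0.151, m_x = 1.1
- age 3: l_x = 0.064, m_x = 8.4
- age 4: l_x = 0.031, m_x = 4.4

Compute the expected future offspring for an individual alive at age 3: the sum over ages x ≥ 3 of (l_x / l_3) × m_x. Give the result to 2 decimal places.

l_3 = 0.064. Conditional survival from age 3 to x is l_x / l_3.
  x=3: (0.064/0.064) × 8.4 = 8.4000
  x=4: (0.031/0.064) × 4.4 = 2.1313
Sum = 8.4000 + 2.1313 = 10.5312

10.53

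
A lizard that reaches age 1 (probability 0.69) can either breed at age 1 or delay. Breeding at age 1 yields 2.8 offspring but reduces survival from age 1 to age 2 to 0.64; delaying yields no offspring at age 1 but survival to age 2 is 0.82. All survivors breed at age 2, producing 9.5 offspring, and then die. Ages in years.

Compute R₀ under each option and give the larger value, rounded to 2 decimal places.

6.13

breed at age 1: R₀ = 0.69 × (2.8 + 0.64 × 9.5) = 0.69 × 8.8800 = 6.1272
delay to age 2: R₀ = 0.69 × (0.82 × 9.5) = 0.69 × 7.7900 = 5.3751
Higher: breed at age 1 (6.1272).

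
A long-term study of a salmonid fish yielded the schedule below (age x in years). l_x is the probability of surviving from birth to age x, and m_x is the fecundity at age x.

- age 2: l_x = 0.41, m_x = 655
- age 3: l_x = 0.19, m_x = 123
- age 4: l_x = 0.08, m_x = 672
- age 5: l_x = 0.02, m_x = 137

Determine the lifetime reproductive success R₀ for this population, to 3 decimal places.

348.420

R₀ = Σ l_x m_x:
  age 2: 0.41 × 655 = 268.5500
  age 3: 0.19 × 123 = 23.3700
  age 4: 0.08 × 672 = 53.7600
  age 5: 0.02 × 137 = 2.7400
R₀ = 268.5500 + 23.3700 + 53.7600 + 2.7400 = 348.4200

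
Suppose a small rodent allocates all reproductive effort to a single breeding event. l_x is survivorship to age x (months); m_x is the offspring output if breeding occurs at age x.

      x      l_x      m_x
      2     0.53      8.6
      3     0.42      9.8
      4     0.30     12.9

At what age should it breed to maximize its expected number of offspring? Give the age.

Expected offspring if breeding at age x = l_x × m_x:
  age 2: 0.53 × 8.6 = 4.558
  age 3: 0.42 × 9.8 = 4.116
  age 4: 0.30 × 12.9 = 3.870
Maximum at age 2 (4.558).

2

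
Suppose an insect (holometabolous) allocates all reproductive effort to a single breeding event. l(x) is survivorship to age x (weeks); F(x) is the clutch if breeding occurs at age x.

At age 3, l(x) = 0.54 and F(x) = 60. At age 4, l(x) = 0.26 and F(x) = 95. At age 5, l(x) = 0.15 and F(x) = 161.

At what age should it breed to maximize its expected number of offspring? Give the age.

Expected offspring if breeding at age x = l(x) × F(x):
  age 3: 0.54 × 60 = 32.400
  age 4: 0.26 × 95 = 24.700
  age 5: 0.15 × 161 = 24.150
Maximum at age 3 (32.400).

3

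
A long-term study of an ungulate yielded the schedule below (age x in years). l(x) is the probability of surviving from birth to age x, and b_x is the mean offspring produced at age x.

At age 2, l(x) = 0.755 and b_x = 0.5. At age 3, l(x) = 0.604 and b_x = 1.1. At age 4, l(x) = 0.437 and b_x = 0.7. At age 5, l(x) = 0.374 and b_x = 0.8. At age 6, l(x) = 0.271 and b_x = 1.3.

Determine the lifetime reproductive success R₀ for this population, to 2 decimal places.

R₀ = Σ l(x) b_x:
  age 2: 0.755 × 0.5 = 0.3775
  age 3: 0.604 × 1.1 = 0.6644
  age 4: 0.437 × 0.7 = 0.3059
  age 5: 0.374 × 0.8 = 0.2992
  age 6: 0.271 × 1.3 = 0.3523
R₀ = 0.3775 + 0.6644 + 0.3059 + 0.2992 + 0.3523 = 1.9993

2.00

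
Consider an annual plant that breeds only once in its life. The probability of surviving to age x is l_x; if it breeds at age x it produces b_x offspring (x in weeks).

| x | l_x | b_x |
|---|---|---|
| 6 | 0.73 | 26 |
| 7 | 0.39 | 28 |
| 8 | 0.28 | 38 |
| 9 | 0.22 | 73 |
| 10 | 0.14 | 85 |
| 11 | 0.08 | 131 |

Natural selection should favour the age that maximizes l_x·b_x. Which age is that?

Expected offspring if breeding at age x = l_x × b_x:
  age 6: 0.73 × 26 = 18.980
  age 7: 0.39 × 28 = 10.920
  age 8: 0.28 × 38 = 10.640
  age 9: 0.22 × 73 = 16.060
  age 10: 0.14 × 85 = 11.900
  age 11: 0.08 × 131 = 10.480
Maximum at age 6 (18.980).

6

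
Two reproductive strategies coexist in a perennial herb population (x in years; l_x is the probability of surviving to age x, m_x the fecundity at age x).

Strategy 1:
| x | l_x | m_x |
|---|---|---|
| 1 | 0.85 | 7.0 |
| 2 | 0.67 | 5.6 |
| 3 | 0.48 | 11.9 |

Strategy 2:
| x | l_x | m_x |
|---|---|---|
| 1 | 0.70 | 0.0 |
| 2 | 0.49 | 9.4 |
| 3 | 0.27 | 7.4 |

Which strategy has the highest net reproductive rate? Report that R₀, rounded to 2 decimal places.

Strategy 1: R₀ = 0.85×7.0 + 0.67×5.6 + 0.48×11.9 = 15.4140
Strategy 2: R₀ = 0.70×0.0 + 0.49×9.4 + 0.27×7.4 = 6.6040
Highest R₀: strategy 1 with 15.4140.

15.41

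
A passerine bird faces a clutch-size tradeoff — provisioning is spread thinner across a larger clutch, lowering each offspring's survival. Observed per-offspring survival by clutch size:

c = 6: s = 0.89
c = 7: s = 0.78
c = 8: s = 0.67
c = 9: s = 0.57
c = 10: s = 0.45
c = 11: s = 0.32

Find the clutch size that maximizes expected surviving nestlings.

7

Expected surviving nestlings = c × s(c):
  c=6: 6 × 0.89 = 5.340
  c=7: 7 × 0.78 = 5.460
  c=8: 8 × 0.67 = 5.360
  c=9: 9 × 0.57 = 5.130
  c=10: 10 × 0.45 = 4.500
  c=11: 11 × 0.32 = 3.520
Maximum at c = 7 (5.460 surviving nestlings).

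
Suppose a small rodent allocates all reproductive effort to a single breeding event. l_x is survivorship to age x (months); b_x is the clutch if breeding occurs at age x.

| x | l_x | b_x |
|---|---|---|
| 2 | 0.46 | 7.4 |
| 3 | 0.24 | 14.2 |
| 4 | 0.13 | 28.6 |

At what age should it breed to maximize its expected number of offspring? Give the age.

4

Expected offspring if breeding at age x = l_x × b_x:
  age 2: 0.46 × 7.4 = 3.404
  age 3: 0.24 × 14.2 = 3.408
  age 4: 0.13 × 28.6 = 3.718
Maximum at age 4 (3.718).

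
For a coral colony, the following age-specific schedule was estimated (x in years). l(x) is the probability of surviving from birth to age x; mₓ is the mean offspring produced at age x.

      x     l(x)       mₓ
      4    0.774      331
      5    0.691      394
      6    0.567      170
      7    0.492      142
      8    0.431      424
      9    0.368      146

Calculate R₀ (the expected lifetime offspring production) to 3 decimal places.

R₀ = Σ l(x) mₓ:
  age 4: 0.774 × 331 = 256.1940
  age 5: 0.691 × 394 = 272.2540
  age 6: 0.567 × 170 = 96.3900
  age 7: 0.492 × 142 = 69.8640
  age 8: 0.431 × 424 = 182.7440
  age 9: 0.368 × 146 = 53.7280
R₀ = 256.1940 + 272.2540 + 96.3900 + 69.8640 + 182.7440 + 53.7280 = 931.1740

931.174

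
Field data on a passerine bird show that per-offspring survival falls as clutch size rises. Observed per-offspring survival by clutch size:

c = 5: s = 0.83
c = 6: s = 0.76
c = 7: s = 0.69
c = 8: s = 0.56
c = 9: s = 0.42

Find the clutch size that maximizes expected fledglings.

7

Expected fledglings = c × s(c):
  c=5: 5 × 0.83 = 4.150
  c=6: 6 × 0.76 = 4.560
  c=7: 7 × 0.69 = 4.830
  c=8: 8 × 0.56 = 4.480
  c=9: 9 × 0.42 = 3.780
Maximum at c = 7 (4.830 fledglings).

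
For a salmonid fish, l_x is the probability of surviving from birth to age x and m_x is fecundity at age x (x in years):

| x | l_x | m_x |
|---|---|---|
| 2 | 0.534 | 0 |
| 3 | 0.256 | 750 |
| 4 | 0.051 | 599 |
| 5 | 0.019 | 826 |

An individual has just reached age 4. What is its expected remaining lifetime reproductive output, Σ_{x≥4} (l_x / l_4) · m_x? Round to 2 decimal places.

906.73

l_4 = 0.051. Conditional survival from age 4 to x is l_x / l_4.
  x=4: (0.051/0.051) × 599 = 599.0000
  x=5: (0.019/0.051) × 826 = 307.7255
Sum = 599.0000 + 307.7255 = 906.7255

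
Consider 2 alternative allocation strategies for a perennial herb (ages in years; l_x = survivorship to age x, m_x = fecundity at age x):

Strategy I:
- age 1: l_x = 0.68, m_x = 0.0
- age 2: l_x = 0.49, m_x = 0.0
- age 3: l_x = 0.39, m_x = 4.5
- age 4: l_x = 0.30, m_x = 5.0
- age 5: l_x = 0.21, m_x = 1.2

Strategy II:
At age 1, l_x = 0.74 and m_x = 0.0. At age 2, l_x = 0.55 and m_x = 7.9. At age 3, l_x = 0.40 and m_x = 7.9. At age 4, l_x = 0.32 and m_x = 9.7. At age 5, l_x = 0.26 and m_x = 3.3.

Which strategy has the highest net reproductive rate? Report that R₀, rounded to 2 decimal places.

Strategy I: R₀ = 0.68×0.0 + 0.49×0.0 + 0.39×4.5 + 0.30×5.0 + 0.21×1.2 = 3.5070
Strategy II: R₀ = 0.74×0.0 + 0.55×7.9 + 0.40×7.9 + 0.32×9.7 + 0.26×3.3 = 11.4670
Highest R₀: strategy II with 11.4670.

11.47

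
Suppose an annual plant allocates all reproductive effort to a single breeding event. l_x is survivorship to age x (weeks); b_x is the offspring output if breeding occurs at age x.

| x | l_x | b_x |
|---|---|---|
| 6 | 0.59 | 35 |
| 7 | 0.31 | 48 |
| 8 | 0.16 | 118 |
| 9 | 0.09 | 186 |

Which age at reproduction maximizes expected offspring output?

Expected offspring if breeding at age x = l_x × b_x:
  age 6: 0.59 × 35 = 20.650
  age 7: 0.31 × 48 = 14.880
  age 8: 0.16 × 118 = 18.880
  age 9: 0.09 × 186 = 16.740
Maximum at age 6 (20.650).

6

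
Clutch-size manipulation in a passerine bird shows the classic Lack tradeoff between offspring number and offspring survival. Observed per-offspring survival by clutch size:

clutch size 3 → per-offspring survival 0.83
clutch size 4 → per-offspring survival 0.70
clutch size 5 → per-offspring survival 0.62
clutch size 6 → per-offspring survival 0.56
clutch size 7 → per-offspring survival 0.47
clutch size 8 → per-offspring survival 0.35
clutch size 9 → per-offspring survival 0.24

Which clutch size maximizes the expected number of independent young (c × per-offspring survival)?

Expected independent young = c × s(c):
  c=3: 3 × 0.83 = 2.490
  c=4: 4 × 0.70 = 2.800
  c=5: 5 × 0.62 = 3.100
  c=6: 6 × 0.56 = 3.360
  c=7: 7 × 0.47 = 3.290
  c=8: 8 × 0.35 = 2.800
  c=9: 9 × 0.24 = 2.160
Maximum at c = 6 (3.360 independent young).

6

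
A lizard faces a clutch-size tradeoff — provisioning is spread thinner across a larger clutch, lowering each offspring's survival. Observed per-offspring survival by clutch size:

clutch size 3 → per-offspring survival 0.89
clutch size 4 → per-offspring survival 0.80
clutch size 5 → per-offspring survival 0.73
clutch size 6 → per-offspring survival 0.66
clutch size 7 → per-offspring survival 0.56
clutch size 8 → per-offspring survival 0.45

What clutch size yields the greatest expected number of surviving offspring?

6

Expected surviving offspring = c × s(c):
  c=3: 3 × 0.89 = 2.670
  c=4: 4 × 0.80 = 3.200
  c=5: 5 × 0.73 = 3.650
  c=6: 6 × 0.66 = 3.960
  c=7: 7 × 0.56 = 3.920
  c=8: 8 × 0.45 = 3.600
Maximum at c = 6 (3.960 surviving offspring).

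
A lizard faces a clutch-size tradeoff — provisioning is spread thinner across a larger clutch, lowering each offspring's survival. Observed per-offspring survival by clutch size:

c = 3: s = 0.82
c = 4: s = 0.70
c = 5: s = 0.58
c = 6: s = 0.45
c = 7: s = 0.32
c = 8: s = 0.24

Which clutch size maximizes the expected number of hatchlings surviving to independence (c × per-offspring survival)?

Expected hatchlings surviving to independence = c × s(c):
  c=3: 3 × 0.82 = 2.460
  c=4: 4 × 0.70 = 2.800
  c=5: 5 × 0.58 = 2.900
  c=6: 6 × 0.45 = 2.700
  c=7: 7 × 0.32 = 2.240
  c=8: 8 × 0.24 = 1.920
Maximum at c = 5 (2.900 hatchlings surviving to independence).

5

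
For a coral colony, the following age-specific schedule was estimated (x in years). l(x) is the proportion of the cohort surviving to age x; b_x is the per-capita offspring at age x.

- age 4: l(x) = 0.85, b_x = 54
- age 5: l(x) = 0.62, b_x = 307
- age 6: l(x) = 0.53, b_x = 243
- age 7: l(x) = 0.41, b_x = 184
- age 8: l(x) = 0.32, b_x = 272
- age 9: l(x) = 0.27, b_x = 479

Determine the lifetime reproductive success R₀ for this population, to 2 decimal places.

R₀ = Σ l(x) b_x:
  age 4: 0.85 × 54 = 45.9000
  age 5: 0.62 × 307 = 190.3400
  age 6: 0.53 × 243 = 128.7900
  age 7: 0.41 × 184 = 75.4400
  age 8: 0.32 × 272 = 87.0400
  age 9: 0.27 × 479 = 129.3300
R₀ = 45.9000 + 190.3400 + 128.7900 + 75.4400 + 87.0400 + 129.3300 = 656.8400

656.84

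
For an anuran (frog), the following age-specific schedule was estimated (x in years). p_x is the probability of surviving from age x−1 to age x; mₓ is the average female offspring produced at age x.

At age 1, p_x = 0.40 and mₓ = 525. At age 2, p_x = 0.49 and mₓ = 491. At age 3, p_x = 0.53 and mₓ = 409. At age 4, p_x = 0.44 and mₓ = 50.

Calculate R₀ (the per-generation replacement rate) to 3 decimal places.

351.008

Survivorship from birth: l_x = p_1·p_2·…·p_x.
  l_1 = 0.40000
  l_2 = 0.19600
  l_3 = 0.10388
  l_4 = 0.04571
R₀ = Σ l_x mₓ:
  age 1: 0.40000 × 525 = 210.0000
  age 2: 0.19600 × 491 = 96.2360
  age 3: 0.10388 × 409 = 42.4869
  age 4: 0.04571 × 50 = 2.2855
R₀ = 210.0000 + 96.2360 + 42.4869 + 2.2855 = 351.0084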